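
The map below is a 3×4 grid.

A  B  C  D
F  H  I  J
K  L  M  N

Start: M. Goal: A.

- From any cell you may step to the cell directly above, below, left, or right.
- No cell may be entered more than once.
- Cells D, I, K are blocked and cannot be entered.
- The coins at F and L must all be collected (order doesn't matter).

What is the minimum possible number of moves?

Any route passes through F and L in some order between M and A. Summing Manhattan distances along each leg and taking the cheapest ordering (M → L → F → A) gives a lower bound of 1 + 2 + 1 = 4 moves.
A route of 4 moves achieves this: M → L → H → F → A.
Since 4 matches the lower bound, it is optimal.

4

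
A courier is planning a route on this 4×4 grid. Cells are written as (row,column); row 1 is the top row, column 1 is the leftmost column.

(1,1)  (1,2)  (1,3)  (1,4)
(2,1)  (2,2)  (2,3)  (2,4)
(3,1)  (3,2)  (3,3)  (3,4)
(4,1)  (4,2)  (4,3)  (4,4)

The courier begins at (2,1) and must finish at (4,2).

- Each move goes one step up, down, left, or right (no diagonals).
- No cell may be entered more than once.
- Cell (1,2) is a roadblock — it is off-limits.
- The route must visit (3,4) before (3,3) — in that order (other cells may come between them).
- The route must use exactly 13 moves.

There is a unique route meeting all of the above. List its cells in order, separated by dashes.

(2,1) - (2,2) - (2,3) - (1,3) - (1,4) - (2,4) - (3,4) - (4,4) - (4,3) - (3,3) - (3,2) - (3,1) - (4,1) - (4,2)

The waypoints must appear in the order (3,4), (3,3), with no cell reused.
Route from (2,1): 2× right (reaching (2,3)), up to (1,3), right to (1,4), 3× down (reaching (4,4)), left to (4,3), up to (3,3), 2× left (reaching (3,1)), down to (4,1), right to (4,2) — 13 moves in all.
Check: order respected ((3,4) at step 6, (3,3) at step 9); 13 moves as required.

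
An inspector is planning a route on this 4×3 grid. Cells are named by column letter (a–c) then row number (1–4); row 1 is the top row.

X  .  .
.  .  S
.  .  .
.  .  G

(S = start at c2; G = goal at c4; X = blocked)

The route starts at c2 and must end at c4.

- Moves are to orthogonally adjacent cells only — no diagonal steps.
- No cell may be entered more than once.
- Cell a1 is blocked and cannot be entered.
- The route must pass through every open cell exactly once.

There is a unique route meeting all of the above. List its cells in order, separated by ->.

Need to visit all 11 open cells exactly once, starting at c2 and ending at c4.
Cell a2 has only two open neighbours (a3 and b2), so the path must pass straight through it: one of those is the cell it's entered from and the other is where it exits.
Route from c2: up to c1, left to b1, down to b2, left to a2, 2× down (reaching a4), right to b4, up to b3, right to c3, down to c4 — 10 moves in all.
Check: all 11 open cells covered.

c2 -> c1 -> b1 -> b2 -> a2 -> a3 -> a4 -> b4 -> b3 -> c3 -> c4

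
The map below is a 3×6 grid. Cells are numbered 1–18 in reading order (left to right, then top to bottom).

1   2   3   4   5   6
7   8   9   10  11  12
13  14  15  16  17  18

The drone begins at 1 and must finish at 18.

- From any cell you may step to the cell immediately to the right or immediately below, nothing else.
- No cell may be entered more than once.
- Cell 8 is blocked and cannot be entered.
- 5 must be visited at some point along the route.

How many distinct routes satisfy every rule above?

3

A right/down-only route from 1 to 18 makes exactly 2 down-moves and 5 right-moves in some order.
With no other constraints that would be C(7,2) = 21 routes.
Split at 5 and multiply the segment counts (each segment already excludes blocked cells): 1→5: 1; 5→18: 3; product = 3.
That gives 3 routes.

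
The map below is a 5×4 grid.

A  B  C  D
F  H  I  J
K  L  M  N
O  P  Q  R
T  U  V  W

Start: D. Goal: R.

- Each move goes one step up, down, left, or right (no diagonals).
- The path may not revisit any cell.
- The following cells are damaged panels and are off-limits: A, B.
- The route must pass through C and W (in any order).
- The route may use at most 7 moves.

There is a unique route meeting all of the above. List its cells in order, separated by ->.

The budget equals the shortest possible length, so every move has to be on a shortest route through the required cells.
Route from D: left 1 to C, down 4 to V, right 1 to W, up 1 to R — 7 moves in all.
Check: all required cells visited; 7 ≤ 7 moves.

D -> C -> I -> M -> Q -> V -> W -> R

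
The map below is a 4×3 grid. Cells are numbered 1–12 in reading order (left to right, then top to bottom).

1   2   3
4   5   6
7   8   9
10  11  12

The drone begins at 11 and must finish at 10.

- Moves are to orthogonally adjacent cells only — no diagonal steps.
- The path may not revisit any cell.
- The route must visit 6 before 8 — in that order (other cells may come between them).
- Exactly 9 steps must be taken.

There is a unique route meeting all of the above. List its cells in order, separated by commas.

The waypoints must appear in the order 6, 8, with no cell reused.
Route from 11: right to 12, 3× up (reaching 3), left to 2, 2× down (reaching 8), left to 7, down to 10 — 9 moves in all.
Check: order respected (6 at step 3, 8 at step 7); 9 moves as required.

11, 12, 9, 6, 3, 2, 5, 8, 7, 10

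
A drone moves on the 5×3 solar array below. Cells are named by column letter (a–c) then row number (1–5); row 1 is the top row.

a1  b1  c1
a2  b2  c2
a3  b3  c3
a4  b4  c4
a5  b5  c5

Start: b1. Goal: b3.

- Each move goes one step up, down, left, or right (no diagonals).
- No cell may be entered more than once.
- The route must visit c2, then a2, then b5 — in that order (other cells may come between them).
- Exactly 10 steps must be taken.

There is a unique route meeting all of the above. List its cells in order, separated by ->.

The waypoints must appear in the order c2, a2, b5, with no cell reused.
Route from b1: right 1 to c1, down 1 to c2, left 2 to a2, down 3 to a5, right 1 to b5, up 2 to b3 — 10 moves in all.
Check: order respected (c2 at step 2, a2 at step 4, b5 at step 8); 10 moves as required.

b1 -> c1 -> c2 -> b2 -> a2 -> a3 -> a4 -> a5 -> b5 -> b4 -> b3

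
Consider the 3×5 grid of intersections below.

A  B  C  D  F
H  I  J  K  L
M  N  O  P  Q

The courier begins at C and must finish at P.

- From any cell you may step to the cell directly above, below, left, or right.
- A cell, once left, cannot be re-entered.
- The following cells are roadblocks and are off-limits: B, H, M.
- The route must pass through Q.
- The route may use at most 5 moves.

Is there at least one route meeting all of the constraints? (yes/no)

One route that works: C → J → K → L → Q → P.

yes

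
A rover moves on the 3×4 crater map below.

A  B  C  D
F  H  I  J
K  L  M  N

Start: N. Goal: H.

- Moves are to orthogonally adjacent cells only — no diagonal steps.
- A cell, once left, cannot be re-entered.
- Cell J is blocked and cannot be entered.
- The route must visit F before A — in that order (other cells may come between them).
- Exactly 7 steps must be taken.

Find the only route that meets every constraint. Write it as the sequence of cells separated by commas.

N, M, L, K, F, A, B, H

The waypoints must appear in the order F, A, with no cell reused.
Route from N: left 3 to K, up 2 to A, right 1 to B, down 1 to H — 7 moves in all.
Check: order respected (F at step 4, A at step 5); 7 moves as required.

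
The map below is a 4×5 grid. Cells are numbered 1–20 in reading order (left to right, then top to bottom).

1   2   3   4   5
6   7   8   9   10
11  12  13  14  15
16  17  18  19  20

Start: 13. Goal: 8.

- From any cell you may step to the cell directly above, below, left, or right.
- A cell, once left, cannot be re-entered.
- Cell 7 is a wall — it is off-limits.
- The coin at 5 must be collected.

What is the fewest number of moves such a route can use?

7

Any route passes through 5 somewhere between 13 and 8. Summing Manhattan distances along the two legs (13 → 5 → 8) gives a lower bound of 4 + 3 = 7 moves.
A route of 7 moves achieves this: 13 → 14 → 9 → 10 → 5 → 4 → 3 → 8.
Since 7 matches the lower bound, it is optimal.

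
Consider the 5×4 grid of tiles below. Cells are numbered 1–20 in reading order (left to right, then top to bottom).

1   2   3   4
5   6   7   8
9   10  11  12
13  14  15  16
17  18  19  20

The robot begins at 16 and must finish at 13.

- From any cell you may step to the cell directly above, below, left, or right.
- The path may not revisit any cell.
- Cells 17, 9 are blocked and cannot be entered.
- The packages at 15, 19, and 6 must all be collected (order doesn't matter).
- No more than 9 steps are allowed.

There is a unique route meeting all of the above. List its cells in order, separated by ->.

Any route must reach 15, 19, and 6 and still end at 13 within 9 moves, so the order of the required stops is forced.
Route from 16: down 1 to 20, left 1 to 19, up 3 to 7, left 1 to 6, down 2 to 14, left 1 to 13 — 9 moves in all.
Check: all required cells visited; 9 ≤ 9 moves.

16 -> 20 -> 19 -> 15 -> 11 -> 7 -> 6 -> 10 -> 14 -> 13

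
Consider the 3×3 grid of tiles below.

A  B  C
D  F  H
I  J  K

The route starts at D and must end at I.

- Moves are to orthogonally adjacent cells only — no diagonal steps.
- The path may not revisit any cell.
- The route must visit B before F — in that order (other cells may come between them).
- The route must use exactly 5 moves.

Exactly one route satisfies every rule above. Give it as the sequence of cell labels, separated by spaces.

The waypoints must appear in the order B, F, with no cell reused.
Route from D: up to A, right to B, 2× down (reaching J), left to I — 5 moves in all.
Check: order respected (B at step 2, F at step 3); 5 moves as required.

D A B F J I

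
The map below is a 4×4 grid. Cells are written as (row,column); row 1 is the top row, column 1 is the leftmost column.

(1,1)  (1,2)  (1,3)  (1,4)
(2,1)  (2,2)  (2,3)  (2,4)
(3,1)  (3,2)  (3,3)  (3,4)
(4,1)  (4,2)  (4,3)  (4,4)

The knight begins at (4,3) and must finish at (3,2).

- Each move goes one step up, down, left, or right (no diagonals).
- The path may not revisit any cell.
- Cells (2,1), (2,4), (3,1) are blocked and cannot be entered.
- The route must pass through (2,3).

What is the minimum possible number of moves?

Any route passes through (2,3) somewhere between (4,3) and (3,2). Summing Manhattan distances along the two legs ((4,3) → (2,3) → (3,2)) gives a lower bound of 2 + 2 = 4 moves.
A route of 4 moves achieves this: (4,3) → (3,3) → (2,3) → (2,2) → (3,2).
Since 4 matches the lower bound, it is optimal.

4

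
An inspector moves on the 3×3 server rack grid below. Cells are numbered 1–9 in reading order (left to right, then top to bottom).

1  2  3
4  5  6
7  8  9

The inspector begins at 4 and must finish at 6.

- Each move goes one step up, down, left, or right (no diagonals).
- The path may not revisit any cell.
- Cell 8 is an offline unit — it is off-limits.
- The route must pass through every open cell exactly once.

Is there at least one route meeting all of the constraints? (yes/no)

no

Cell 7 has only one open neighbour but is neither the start nor the goal, so a Hamiltonian route would have to both enter and leave it through the same neighbour — impossible without revisiting.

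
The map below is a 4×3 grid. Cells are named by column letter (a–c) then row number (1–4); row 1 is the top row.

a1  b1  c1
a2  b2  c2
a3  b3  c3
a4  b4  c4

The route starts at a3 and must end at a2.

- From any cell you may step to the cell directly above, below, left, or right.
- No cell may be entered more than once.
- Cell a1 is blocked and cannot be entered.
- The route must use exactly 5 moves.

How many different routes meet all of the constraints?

2

Need simple routes of exactly 5 moves from a3 to a2 (Manhattan distance 1, so 2 moves are spent on a detour and 2 undoing it).
Enumerating: a3 a4 b4 b3 b2 a2 | a3 b3 c3 c2 b2 a2.
That gives 2 routes.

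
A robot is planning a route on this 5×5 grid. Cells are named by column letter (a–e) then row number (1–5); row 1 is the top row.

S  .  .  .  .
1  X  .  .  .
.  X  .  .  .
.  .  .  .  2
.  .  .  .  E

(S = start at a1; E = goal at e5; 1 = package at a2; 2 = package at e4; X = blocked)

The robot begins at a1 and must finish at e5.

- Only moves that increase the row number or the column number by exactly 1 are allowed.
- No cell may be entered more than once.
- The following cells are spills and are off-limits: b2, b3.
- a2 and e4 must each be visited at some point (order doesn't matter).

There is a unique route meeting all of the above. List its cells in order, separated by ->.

a1 -> a2 -> a3 -> a4 -> b4 -> c4 -> d4 -> e4 -> e5

Moves only go right or down, so the column and row indices never decrease.
Route from a1: down 3 to a4, right 4 to e4, down 1 to e5 — 8 moves in all.
Check: all required cells visited.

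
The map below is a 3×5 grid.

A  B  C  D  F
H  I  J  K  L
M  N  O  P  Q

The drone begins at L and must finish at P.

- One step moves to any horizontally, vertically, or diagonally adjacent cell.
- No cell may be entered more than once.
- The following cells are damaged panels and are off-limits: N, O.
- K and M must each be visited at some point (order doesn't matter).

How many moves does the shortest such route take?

Any route passes through K and M in some order between L and P. Summing Chebyshev distances along each leg and taking the cheapest ordering (L → K → M → P) gives a lower bound of 1 + 3 + 3 = 7 moves.
The shortest route satisfying every rule uses 8 moves: L → K → C → B → H → M → I → J → P.
The no-revisit rule (legs can't share cells) pushes the minimum above the 7-move bound; an exhaustive check rules out every length from 7 to 7, leaving 8 as the minimum.

8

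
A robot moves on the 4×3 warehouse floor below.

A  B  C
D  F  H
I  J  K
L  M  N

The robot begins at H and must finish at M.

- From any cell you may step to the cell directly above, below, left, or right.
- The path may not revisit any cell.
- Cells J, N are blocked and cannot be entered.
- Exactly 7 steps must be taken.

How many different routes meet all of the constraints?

3

Need simple routes of exactly 7 moves from H to M (Manhattan distance 3, so 2 moves are spent on a detour and 2 undoing it).
Enumerating: H C B F D I L M | H C B A D I L M | H F B A D I L M.
That gives 3 routes.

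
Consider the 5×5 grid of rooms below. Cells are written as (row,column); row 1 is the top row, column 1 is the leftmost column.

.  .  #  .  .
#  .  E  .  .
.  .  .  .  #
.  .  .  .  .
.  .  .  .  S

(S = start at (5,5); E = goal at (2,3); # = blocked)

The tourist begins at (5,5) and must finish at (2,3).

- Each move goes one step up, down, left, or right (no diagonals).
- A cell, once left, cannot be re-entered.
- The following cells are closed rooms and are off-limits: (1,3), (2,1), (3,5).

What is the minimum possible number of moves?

5

The Manhattan distance from (5,5) to (2,3) is |5−2| + |5−3| = 5, so at least 5 moves are needed.
A route of 5 moves achieves this: (5,5) → (4,5) → (4,4) → (3,4) → (2,4) → (2,3).
Since 5 matches the lower bound, it is optimal.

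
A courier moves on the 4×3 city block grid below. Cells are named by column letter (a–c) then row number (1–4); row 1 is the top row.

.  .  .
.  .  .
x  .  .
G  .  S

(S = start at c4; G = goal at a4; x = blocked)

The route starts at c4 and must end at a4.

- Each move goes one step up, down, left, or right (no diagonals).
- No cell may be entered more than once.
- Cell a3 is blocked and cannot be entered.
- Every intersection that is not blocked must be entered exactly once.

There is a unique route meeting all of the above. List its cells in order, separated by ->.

c4 -> c3 -> c2 -> c1 -> b1 -> a1 -> a2 -> b2 -> b3 -> b4 -> a4

Need to visit all 11 open cells exactly once, starting at c4 and ending at a4.
Cell a1 has only two open neighbours (a2 and b1), so the path must pass straight through it: one of those is the cell it's entered from and the other is where it exits.
Route from c4: 3× up (reaching c1), 2× left (reaching a1), down to a2, right to b2, 2× down (reaching b4), left to a4 — 10 moves in all.
Check: all 11 open cells covered.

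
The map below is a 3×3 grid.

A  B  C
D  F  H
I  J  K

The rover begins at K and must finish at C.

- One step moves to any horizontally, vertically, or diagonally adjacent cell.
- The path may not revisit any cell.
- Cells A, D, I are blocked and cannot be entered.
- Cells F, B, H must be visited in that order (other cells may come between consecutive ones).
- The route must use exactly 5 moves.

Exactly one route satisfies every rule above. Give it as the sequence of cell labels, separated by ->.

K -> J -> F -> B -> H -> C

The waypoints must appear in the order F, B, H, with no cell reused.
Route from K: left 1 to J, up 2 to B, down-right 1 to H, up 1 to C — 5 moves in all.
Check: order respected (F at step 2, B at step 3, H at step 4); 5 moves as required.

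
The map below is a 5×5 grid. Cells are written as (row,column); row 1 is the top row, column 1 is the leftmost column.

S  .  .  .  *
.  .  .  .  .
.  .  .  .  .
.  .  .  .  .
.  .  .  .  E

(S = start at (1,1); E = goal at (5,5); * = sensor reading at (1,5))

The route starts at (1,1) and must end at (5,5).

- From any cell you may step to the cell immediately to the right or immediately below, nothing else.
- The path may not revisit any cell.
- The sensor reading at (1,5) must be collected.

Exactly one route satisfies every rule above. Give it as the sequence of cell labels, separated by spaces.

Moves only go right or down, so the column and row indices never decrease.
Route from (1,1): right 4 to (1,5), down 4 to (5,5) — 8 moves in all.
Check: all required cells visited.

(1,1) (1,2) (1,3) (1,4) (1,5) (2,5) (3,5) (4,5) (5,5)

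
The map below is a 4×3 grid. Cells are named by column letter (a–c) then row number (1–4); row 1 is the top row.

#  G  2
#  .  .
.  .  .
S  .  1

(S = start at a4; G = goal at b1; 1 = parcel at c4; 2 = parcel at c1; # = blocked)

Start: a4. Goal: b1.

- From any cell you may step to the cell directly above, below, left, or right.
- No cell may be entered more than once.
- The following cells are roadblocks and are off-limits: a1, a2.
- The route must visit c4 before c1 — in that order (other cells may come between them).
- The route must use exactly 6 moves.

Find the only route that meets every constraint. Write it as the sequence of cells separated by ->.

a4 -> b4 -> c4 -> c3 -> c2 -> c1 -> b1

The waypoints must appear in the order c4, c1, with no cell reused.
Route from a4: right 2 to c4, up 3 to c1, left 1 to b1 — 6 moves in all.
Check: order respected (1 at step 2, 2 at step 5); 6 moves as required.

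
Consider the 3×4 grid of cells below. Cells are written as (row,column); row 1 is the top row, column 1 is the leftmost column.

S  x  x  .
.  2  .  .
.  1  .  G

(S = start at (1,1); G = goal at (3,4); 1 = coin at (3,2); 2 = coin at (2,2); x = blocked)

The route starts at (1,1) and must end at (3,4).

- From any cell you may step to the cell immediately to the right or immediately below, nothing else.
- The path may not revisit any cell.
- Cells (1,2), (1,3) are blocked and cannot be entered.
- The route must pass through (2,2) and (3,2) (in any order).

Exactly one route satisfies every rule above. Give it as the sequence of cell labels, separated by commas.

Moves only go right or down, so the column and row indices never decrease.
Route from (1,1): down 1 to (2,1), right 1 to (2,2), down 1 to (3,2), right 2 to (3,4) — 5 moves in all.
Check: all required cells visited.

(1,1), (2,1), (2,2), (3,2), (3,3), (3,4)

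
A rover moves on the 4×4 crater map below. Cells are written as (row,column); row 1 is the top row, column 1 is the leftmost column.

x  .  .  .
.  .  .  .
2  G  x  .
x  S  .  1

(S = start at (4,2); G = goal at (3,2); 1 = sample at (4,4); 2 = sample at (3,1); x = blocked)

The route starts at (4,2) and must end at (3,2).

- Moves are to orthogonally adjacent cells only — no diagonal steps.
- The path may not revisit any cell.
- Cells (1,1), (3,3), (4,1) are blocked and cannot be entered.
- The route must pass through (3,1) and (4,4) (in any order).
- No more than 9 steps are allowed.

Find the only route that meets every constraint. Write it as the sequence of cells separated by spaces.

(4,2) (4,3) (4,4) (3,4) (2,4) (2,3) (2,2) (2,1) (3,1) (3,2)

The 9-move cap with required stops at (3,1), (4,4) leaves no slack for detours.
Route from (4,2): right 2 to (4,4), up 2 to (2,4), left 3 to (2,1), down 1 to (3,1), right 1 to (3,2) — 9 moves in all.
Check: all required cells visited; 9 ≤ 9 moves.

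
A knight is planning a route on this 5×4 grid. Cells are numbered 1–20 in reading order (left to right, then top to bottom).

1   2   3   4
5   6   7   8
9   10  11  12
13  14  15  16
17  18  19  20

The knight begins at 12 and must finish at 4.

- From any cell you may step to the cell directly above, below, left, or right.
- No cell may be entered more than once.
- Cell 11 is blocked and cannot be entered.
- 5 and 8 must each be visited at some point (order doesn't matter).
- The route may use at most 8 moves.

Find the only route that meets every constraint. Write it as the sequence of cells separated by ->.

12 -> 8 -> 7 -> 6 -> 5 -> 1 -> 2 -> 3 -> 4

Any route must reach 5 and 8 and still end at 4 within 8 moves, so the order of the required stops is forced.
Route from 12: up to 8, 3× left (reaching 5), up to 1, 3× right (reaching 4) — 8 moves in all.
Check: all required cells visited; 8 ≤ 8 moves.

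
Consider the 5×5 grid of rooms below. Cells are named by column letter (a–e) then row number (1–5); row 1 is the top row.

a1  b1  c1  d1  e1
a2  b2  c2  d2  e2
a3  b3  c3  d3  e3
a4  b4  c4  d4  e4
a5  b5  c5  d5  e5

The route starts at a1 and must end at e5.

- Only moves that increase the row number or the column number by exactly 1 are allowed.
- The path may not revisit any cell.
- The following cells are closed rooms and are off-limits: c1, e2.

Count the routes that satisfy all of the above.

A right/down-only route from a1 to e5 makes exactly 4 down-moves and 4 right-moves in some order.
With no other constraints that would be C(8,4) = 70 routes.
Subtract routes through each blocked cell (inclusion–exclusion for overlaps): − through c1: 15 − through e2: 5 + through c1&e2: 3 → 53.
That gives 53 routes.

53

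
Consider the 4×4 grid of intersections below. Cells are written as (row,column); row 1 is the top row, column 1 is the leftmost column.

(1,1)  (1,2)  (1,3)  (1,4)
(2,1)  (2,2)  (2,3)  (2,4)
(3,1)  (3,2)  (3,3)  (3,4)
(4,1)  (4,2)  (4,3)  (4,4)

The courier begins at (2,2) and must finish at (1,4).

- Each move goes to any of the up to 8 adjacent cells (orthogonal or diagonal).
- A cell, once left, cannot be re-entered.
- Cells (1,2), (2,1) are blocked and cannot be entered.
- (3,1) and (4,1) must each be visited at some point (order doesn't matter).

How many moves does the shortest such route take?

5

Any route passes through (3,1) and (4,1) in some order between (2,2) and (1,4). Summing Chebyshev distances along each leg and taking the cheapest ordering ((2,2) → (3,1) → (4,1) → (1,4)) gives a lower bound of 1 + 1 + 3 = 5 moves.
A route of 5 moves achieves this: (2,2) → (3,1) → (4,1) → (3,2) → (2,3) → (1,4).
Since 5 matches the lower bound, it is optimal.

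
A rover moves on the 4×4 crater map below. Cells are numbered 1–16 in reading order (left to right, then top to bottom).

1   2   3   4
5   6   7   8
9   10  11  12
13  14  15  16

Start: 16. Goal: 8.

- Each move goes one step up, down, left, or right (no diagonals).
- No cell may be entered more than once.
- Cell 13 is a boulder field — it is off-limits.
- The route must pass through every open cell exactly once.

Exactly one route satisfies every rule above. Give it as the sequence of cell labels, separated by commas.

16, 12, 11, 15, 14, 10, 9, 5, 1, 2, 6, 7, 3, 4, 8

Need to visit all 15 open cells exactly once, starting at 16 and ending at 8.
Cell 1 has only two open neighbours (5 and 2), so the path must pass straight through it: one of those is the cell it's entered from and the other is where it exits.
Route from 16: up to 12, left to 11, down to 15, left to 14, up to 10, left to 9, 2× up (reaching 1), right to 2, down to 6, right to 7, up to 3, right to 4, down to 8 — 14 moves in all.
Check: all 15 open cells covered.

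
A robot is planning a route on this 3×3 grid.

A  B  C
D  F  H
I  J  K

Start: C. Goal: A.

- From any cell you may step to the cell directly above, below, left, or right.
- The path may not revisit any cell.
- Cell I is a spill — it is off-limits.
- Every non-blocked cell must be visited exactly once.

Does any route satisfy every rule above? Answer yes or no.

no

Colour the cells like a checkerboard: each orthogonal step flips colour, so a Hamiltonian route alternates colours. Here there are 4 cells of one colour and 4 of the other, with start on the same colour as the goal — the counts and endpoints can't be arranged into an alternating sequence of length 8, so no Hamiltonian route exists.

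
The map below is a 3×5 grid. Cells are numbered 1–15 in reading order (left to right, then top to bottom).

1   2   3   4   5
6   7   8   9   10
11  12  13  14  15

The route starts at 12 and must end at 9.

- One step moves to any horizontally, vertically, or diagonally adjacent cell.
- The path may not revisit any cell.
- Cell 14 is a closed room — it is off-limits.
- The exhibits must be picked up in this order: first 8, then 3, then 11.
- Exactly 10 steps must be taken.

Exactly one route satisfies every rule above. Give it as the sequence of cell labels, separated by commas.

12, 8, 4, 3, 2, 1, 6, 11, 7, 13, 9

The waypoints must appear in the order 8, 3, 11, with no cell reused.
Route from 12: 2× up-right (reaching 4), 3× left (reaching 1), 2× down (reaching 11), up-right to 7, down-right to 13, up-right to 9 — 10 moves in all.
Check: order respected (8 at step 1, 3 at step 3, 11 at step 7); 10 moves as required.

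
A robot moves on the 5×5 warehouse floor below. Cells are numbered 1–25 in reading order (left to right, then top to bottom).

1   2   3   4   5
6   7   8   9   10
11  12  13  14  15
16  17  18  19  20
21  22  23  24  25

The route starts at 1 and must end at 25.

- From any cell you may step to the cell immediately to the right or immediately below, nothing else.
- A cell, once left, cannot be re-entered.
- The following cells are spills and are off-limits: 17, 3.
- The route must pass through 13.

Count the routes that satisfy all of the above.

A right/down-only route from 1 to 25 makes exactly 4 down-moves and 4 right-moves in some order.
With no other constraints that would be C(8,4) = 70 routes.
Split at 13 and multiply the segment counts (each segment already excludes blocked cells): 1→13: 5; 13→25: 6; product = 30.
That gives 30 routes.

30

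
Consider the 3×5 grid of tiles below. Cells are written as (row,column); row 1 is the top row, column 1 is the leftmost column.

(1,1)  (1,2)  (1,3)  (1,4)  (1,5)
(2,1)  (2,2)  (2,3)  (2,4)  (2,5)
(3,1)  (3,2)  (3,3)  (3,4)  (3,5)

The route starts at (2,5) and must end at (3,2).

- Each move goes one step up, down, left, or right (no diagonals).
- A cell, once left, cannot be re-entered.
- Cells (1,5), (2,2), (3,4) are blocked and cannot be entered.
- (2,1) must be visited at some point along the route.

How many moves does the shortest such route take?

Any route passes through (2,1) somewhere between (2,5) and (3,2). Summing Manhattan distances along the two legs ((2,5) → (2,1) → (3,2)) gives a lower bound of 4 + 2 = 6 moves.
That bound ignores the blocked cells. Measuring each leg by the fewest moves that actually steer around them ((2,5)→(2,1): 6; (2,1)→(3,2): 2) raises the lower bound to 8.
A route of 8 moves exists: (2,5) → (2,4) → (1,4) → (1,3) → (1,2) → (1,1) → (2,1) → (3,1) → (3,2).
Since 8 matches that lower bound, it is optimal.

8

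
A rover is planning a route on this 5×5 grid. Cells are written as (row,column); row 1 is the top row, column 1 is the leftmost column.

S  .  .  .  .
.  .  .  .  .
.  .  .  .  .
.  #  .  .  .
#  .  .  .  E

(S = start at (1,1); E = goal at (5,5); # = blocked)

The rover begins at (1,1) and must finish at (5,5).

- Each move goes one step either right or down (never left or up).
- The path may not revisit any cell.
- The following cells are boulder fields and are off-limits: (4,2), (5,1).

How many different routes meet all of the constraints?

53

A right/down-only route from (1,1) to (5,5) makes exactly 4 down-moves and 4 right-moves in some order.
With no other constraints that would be C(8,4) = 70 routes.
Subtract routes through each blocked cell (inclusion–exclusion for overlaps): − through (4,2): 16 − through (5,1): 1 → 53.
That gives 53 routes.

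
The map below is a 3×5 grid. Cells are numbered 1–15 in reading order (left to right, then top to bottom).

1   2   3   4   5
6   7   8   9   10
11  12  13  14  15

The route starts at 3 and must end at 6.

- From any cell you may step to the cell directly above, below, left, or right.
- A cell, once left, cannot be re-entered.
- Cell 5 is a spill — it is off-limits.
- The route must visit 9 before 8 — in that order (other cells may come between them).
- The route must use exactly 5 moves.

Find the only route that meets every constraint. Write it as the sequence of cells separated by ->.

3 -> 4 -> 9 -> 8 -> 7 -> 6

The waypoints must appear in the order 9, 8, with no cell reused.
Route from 3: right 1 to 4, down 1 to 9, left 3 to 6 — 5 moves in all.
Check: order respected (9 at step 2, 8 at step 3); 5 moves as required.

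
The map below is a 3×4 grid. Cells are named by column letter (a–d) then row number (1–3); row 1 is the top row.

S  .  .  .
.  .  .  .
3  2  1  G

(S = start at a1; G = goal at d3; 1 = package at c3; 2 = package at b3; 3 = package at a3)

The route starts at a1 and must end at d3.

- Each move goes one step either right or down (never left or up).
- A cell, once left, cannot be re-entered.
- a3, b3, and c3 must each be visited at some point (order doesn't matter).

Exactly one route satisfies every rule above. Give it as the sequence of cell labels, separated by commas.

a1, a2, a3, b3, c3, d3

Moves only go right or down, so the column and row indices never decrease.
Route from a1: 2× down (reaching a3), 3× right (reaching d3) — 5 moves in all.
Check: all required cells visited.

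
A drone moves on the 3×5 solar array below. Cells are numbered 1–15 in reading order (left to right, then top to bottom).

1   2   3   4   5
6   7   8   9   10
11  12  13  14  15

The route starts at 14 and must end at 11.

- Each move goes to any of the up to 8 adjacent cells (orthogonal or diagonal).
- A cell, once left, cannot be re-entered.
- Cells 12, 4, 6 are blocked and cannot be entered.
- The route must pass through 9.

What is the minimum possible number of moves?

4

Any route passes through 9 somewhere between 14 and 11. Summing Chebyshev distances along the two legs (14 → 9 → 11) gives a lower bound of 1 + 3 = 4 moves.
A route of 4 moves achieves this: 14 → 9 → 3 → 7 → 11.
Since 4 matches the lower bound, it is optimal.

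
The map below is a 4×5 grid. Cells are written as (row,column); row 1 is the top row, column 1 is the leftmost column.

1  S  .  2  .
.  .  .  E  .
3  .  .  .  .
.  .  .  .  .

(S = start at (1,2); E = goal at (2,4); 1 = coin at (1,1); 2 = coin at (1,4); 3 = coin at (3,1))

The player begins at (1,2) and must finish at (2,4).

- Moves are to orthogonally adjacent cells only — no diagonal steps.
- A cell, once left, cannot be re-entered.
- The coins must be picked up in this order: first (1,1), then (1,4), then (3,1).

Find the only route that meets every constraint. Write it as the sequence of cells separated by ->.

The waypoints must appear in the order (1,1), (1,4), (3,1), with no cell reused.
Route from (1,2): left to (1,1), down to (2,1), 2× right (reaching (2,3)), up to (1,3), 2× right (reaching (1,5)), 3× down (reaching (4,5)), 4× left (reaching (4,1)), up to (3,1), 3× right (reaching (3,4)), up to (2,4) — 19 moves in all.
Check: order respected (1 at step 1, 2 at step 6, 3 at step 15).

(1,2) -> (1,1) -> (2,1) -> (2,2) -> (2,3) -> (1,3) -> (1,4) -> (1,5) -> (2,5) -> (3,5) -> (4,5) -> (4,4) -> (4,3) -> (4,2) -> (4,1) -> (3,1) -> (3,2) -> (3,3) -> (3,4) -> (2,4)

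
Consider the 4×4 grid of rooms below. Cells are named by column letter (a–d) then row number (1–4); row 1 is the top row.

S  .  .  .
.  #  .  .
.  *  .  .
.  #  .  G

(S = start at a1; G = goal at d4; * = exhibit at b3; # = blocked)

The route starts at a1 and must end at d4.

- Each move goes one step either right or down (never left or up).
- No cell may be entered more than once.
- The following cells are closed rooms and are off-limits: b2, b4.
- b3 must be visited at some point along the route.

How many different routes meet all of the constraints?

2

A right/down-only route from a1 to d4 makes exactly 3 down-moves and 3 right-moves in some order.
With no other constraints that would be C(6,3) = 20 routes.
Split at b3 and multiply the segment counts (each segment already excludes blocked cells): a1→b3: 1; b3→d4: 2; product = 2.
That gives 2 routes.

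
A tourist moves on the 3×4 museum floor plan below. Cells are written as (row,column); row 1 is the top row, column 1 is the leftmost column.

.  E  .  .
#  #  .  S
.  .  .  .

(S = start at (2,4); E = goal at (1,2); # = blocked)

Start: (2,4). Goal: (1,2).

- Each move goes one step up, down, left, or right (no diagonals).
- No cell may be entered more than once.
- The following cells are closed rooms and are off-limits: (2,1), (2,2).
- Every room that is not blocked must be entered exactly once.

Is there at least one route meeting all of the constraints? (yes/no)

Cell (1,1) has only one open neighbour but is neither the start nor the goal, so a Hamiltonian route would have to both enter and leave it through the same neighbour — impossible without revisiting.

no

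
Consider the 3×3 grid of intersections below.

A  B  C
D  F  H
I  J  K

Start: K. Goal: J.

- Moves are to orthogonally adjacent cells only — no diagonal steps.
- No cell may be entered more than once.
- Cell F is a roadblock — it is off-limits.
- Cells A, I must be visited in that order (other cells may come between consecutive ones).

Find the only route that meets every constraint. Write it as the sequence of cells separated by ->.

K -> H -> C -> B -> A -> D -> I -> J

The waypoints must appear in the order A, I, with no cell reused.
Route from K: up 2 to C, left 2 to A, down 2 to I, right 1 to J — 7 moves in all.
Check: order respected (A at step 4, I at step 6).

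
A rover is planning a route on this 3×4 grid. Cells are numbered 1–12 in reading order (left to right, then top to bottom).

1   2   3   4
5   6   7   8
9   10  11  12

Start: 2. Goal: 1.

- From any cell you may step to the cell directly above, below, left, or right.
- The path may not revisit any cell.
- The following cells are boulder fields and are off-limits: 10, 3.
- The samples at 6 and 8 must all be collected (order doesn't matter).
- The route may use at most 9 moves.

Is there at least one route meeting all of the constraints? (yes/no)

Exhausting the options from 2, every branch either dead-ends against blocked cells, would have to re-enter a cell already used, runs past the 9-move limit, or reaches the goal with a constraint still unmet.

no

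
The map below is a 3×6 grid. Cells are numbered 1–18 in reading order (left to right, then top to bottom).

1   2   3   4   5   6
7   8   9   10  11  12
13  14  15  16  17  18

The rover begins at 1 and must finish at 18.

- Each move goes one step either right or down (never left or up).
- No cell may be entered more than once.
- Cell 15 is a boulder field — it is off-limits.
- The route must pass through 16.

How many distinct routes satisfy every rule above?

A right/down-only route from 1 to 18 makes exactly 2 down-moves and 5 right-moves in some order.
With no other constraints that would be C(7,2) = 21 routes.
Split at 16 and multiply the segment counts (each segment already excludes blocked cells): 1→16: 4; 16→18: 1; product = 4.
That gives 4 routes.

4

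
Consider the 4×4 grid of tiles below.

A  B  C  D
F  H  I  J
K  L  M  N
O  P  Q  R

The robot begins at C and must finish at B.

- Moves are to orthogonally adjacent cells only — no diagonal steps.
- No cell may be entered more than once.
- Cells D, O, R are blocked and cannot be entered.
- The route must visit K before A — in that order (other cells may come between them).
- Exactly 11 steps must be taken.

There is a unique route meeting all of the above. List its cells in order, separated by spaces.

The waypoints must appear in the order K, A, with no cell reused.
Route from C: down 1 to I, right 1 to J, down 1 to N, left 1 to M, down 1 to Q, left 1 to P, up 1 to L, left 1 to K, up 2 to A, right 1 to B — 11 moves in all.
Check: order respected (K at step 8, A at step 10); 11 moves as required.

C I J N M Q P L K F A B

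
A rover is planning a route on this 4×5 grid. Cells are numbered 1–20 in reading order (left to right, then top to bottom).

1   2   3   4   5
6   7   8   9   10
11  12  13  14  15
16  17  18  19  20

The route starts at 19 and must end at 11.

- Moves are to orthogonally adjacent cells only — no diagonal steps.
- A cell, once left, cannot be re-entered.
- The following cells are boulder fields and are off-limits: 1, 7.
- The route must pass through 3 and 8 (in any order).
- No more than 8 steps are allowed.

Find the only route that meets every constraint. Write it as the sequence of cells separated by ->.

The 8-move cap with required stops at 3, 8 leaves no slack for detours.
Route from 19: up 3 to 4, left 1 to 3, down 2 to 13, left 2 to 11 — 8 moves in all.
Check: all required cells visited; 8 ≤ 8 moves.

19 -> 14 -> 9 -> 4 -> 3 -> 8 -> 13 -> 12 -> 11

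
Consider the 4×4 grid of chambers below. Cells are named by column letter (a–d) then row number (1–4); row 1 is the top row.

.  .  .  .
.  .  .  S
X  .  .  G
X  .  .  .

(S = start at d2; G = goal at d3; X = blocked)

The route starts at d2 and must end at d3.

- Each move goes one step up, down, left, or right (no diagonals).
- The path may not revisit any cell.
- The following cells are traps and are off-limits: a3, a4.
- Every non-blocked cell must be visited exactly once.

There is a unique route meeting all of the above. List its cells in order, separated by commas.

d2, d1, c1, b1, a1, a2, b2, c2, c3, b3, b4, c4, d4, d3

Need to visit all 14 open cells exactly once, starting at d2 and ending at d3.
Route from d2: up 1 to d1, left 3 to a1, down 1 to a2, right 2 to c2, down 1 to c3, left 1 to b3, down 1 to b4, right 2 to d4, up 1 to d3 — 13 moves in all.
Check: all 14 open cells covered.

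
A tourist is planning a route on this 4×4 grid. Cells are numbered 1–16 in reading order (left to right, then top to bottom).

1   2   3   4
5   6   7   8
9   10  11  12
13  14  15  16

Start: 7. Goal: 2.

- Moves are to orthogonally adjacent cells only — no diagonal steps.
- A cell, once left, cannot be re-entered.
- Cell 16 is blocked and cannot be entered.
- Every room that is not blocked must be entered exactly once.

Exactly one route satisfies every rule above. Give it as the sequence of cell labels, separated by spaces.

Need to visit all 15 open cells exactly once, starting at 7 and ending at 2.
Cell 13 has only two open neighbours (9 and 14), so the path must pass straight through it: one of those is the cell it's entered from and the other is where it exits.
Route from 7: up to 3, right to 4, 2× down (reaching 12), left to 11, down to 15, 2× left (reaching 13), up to 9, right to 10, up to 6, left to 5, up to 1, right to 2 — 14 moves in all.
Check: all 15 open cells covered.

7 3 4 8 12 11 15 14 13 9 10 6 5 1 2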